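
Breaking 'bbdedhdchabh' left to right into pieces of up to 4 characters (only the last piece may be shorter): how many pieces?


'bbdedhdchabh' has 12 characters.
Chunking with max size 4:
  Chunk 1: 'bbde' (positions 0-3)
  Chunk 2: 'dhdc' (positions 4-7)
  Chunk 3: 'habh' (positions 8-11)
Total chunks: ceil(12 / 4) = 3

3


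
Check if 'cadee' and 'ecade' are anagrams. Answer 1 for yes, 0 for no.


Sort characters of 'cadee': 'acdee'
Sort characters of 'ecade': 'acdee'
Sorted forms match -> they ARE anagrams
Result: 1

1


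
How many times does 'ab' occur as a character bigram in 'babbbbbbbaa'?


Scanning 'babbbbbbbaa' for bigram 'ab':
  Position 0: 'ba' -> no
  Position 1: 'ab' -> MATCH
  Position 2: 'bb' -> no
  Position 3: 'bb' -> no
  Position 4: 'bb' -> no
  Position 5: 'bb' -> no
  Position 6: 'bb' -> no
  Position 7: 'bb' -> no
  Position 8: 'ba' -> no
  Position 9: 'aa' -> no
Total matches: 1

1


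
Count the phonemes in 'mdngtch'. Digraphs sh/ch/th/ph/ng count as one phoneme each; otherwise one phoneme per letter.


Parsing 'mdngtch' greedily, digraphs first:
  'm' -> consonant phoneme (phonemes so far: 1)
  'd' -> consonant phoneme (phonemes so far: 2)
  'ng' -> digraph (1 consonant phoneme) (phonemes so far: 3)
  't' -> consonant phoneme (phonemes so far: 4)
  'ch' -> digraph (1 consonant phoneme) (phonemes so far: 5)
Total phonemes: 5

5


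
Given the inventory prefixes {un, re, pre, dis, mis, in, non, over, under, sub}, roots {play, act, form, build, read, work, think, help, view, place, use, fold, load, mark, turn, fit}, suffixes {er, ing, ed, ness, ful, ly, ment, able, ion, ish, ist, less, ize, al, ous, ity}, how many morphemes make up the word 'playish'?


Segmenting 'playish' against the inventory:
  'play' -> root (morpheme 1)
  'ish' -> suffix (morpheme 2)
Total morphemes: 2

2


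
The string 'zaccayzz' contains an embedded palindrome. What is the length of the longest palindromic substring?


Scanning 'zaccayzz' for palindromic substrings.
Substring at positions 1-4: 'acca'.
Check: reverse('acca') = 'acca' -> palindrome confirmed.
Neighbouring characters ('z' / 'y') break symmetry, so it cannot extend further.
No longer palindromic substring exists; longest length = 4

4


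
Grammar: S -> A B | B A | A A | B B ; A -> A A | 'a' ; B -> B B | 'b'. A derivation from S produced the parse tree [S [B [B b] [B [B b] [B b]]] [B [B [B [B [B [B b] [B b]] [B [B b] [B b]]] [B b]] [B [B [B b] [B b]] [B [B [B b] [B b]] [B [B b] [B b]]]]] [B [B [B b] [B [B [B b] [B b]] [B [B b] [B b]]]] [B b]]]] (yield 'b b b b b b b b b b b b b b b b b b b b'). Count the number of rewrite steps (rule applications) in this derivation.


Every bracketed nonterminal node [X ...] in the tree is produced by exactly one rule application.
Reading the tree off as a leftmost derivation:
  Step 1: S  =>  B B   (applied S -> B B)
  Step 2: B B  =>  B B B   (applied B -> B B)
  Step 3: B B B  =>  b B B   (applied B -> b)
  Step 4: b B B  =>  b B B B   (applied B -> B B)
  Step 5: b B B B  =>  b b B B   (applied B -> b)
  Step 6: b b B B  =>  b b b B   (applied B -> b)
  Step 7: b b b B  =>  b b b B B   (applied B -> B B)
  Step 8: b b b B B  =>  b b b B B B   (applied B -> B B)
  Step 9: b b b B B B  =>  b b b B B B B   (applied B -> B B)
  Step 10: b b b B B B B  =>  b b b B B B B B   (applied B -> B B)
  Step 11: b b b B B B B B  =>  b b b B B B B B B   (applied B -> B B)
  Step 12: b b b B B B B B B  =>  b b b b B B B B B   (applied B -> b)
  Step 13: b b b b B B B B B  =>  b b b b b B B B B   (applied B -> b)
  Step 14: b b b b b B B B B  =>  b b b b b B B B B B   (applied B -> B B)
  Step 15: b b b b b B B B B B  =>  b b b b b b B B B B   (applied B -> b)
  Step 16: b b b b b b B B B B  =>  b b b b b b b B B B   (applied B -> b)
  Step 17: b b b b b b b B B B  =>  b b b b b b b b B B   (applied B -> b)
  Step 18: b b b b b b b b B B  =>  b b b b b b b b B B B   (applied B -> B B)
  Step 19: b b b b b b b b B B B  =>  b b b b b b b b B B B B   (applied B -> B B)
  Step 20: b b b b b b b b B B B B  =>  b b b b b b b b b B B B   (applied B -> b)
  Step 21: b b b b b b b b b B B B  =>  b b b b b b b b b b B B   (applied B -> b)
  Step 22: b b b b b b b b b b B B  =>  b b b b b b b b b b B B B   (applied B -> B B)
  Step 23: b b b b b b b b b b B B B  =>  b b b b b b b b b b B B B B   (applied B -> B B)
  Step 24: b b b b b b b b b b B B B B  =>  b b b b b b b b b b b B B B   (applied B -> b)
  Step 25: b b b b b b b b b b b B B B  =>  b b b b b b b b b b b b B B   (applied B -> b)
  Step 26: b b b b b b b b b b b b B B  =>  b b b b b b b b b b b b B B B   (applied B -> B B)
  Step 27: b b b b b b b b b b b b B B B  =>  b b b b b b b b b b b b b B B   (applied B -> b)
  Step 28: b b b b b b b b b b b b b B B  =>  b b b b b b b b b b b b b b B   (applied B -> b)
  Step 29: b b b b b b b b b b b b b b B  =>  b b b b b b b b b b b b b b B B   (applied B -> B B)
  Step 30: b b b b b b b b b b b b b b B B  =>  b b b b b b b b b b b b b b B B B   (applied B -> B B)
  Step 31: b b b b b b b b b b b b b b B B B  =>  b b b b b b b b b b b b b b b B B   (applied B -> b)
  Step 32: b b b b b b b b b b b b b b b B B  =>  b b b b b b b b b b b b b b b B B B   (applied B -> B B)
  Step 33: b b b b b b b b b b b b b b b B B B  =>  b b b b b b b b b b b b b b b B B B B   (applied B -> B B)
  Step 34: b b b b b b b b b b b b b b b B B B B  =>  b b b b b b b b b b b b b b b b B B B   (applied B -> b)
  Step 35: b b b b b b b b b b b b b b b b B B B  =>  b b b b b b b b b b b b b b b b b B B   (applied B -> b)
  Step 36: b b b b b b b b b b b b b b b b b B B  =>  b b b b b b b b b b b b b b b b b B B B   (applied B -> B B)
  Step 37: b b b b b b b b b b b b b b b b b B B B  =>  b b b b b b b b b b b b b b b b b b B B   (applied B -> b)
  Step 38: b b b b b b b b b b b b b b b b b b B B  =>  b b b b b b b b b b b b b b b b b b b B   (applied B -> b)
  Step 39: b b b b b b b b b b b b b b b b b b b B  =>  b b b b b b b b b b b b b b b b b b b b   (applied B -> b)
Final yield: b b b b b b b b b b b b b b b b b b b b
Total rewrite steps: 39

39


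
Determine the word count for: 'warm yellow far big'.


Counting words by splitting on spaces:
  Word 1: 'warm'
  Word 2: 'yellow'
  Word 3: 'far'
  Word 4: 'big'
Total words: 4

4


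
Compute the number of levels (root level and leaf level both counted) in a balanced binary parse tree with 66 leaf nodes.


In a balanced binary tree with n leaves the deepest leaf is ceil(log2(n)) edges below the root,
so counting node levels inclusive of root and leaves gives ceil(log2(n)) + 1 levels.
log2(66) = 6.0444
ceil(6.0444) = 7
levels = 7 + 1 = 8

8


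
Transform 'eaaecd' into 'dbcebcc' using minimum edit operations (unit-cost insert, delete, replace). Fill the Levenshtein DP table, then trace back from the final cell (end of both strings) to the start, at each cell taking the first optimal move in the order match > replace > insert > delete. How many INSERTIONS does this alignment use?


Edit distance = 5. Backtracking from cell (6, 7) with preference match > replace > insert > delete,
then listing the resulting alignment 'eaaecd' -> 'dbcebcc' left to right:
  Step 1: replace e->d
  Step 2: replace a->b
  Step 3: replace a->c
  Step 4: keep 'e'
  Step 5: insert 'b' [insertion #1]
  Step 6: keep 'c'
  Step 7: replace d->c
Total insertions: 1

1


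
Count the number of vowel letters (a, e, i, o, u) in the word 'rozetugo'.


Scanning each character of 'rozetugo':
  Position 1: 'r' -> consonant (running count: 0)
  Position 2: 'o' -> vowel (running count: 1)
  Position 3: 'z' -> consonant (running count: 1)
  Position 4: 'e' -> vowel (running count: 2)
  Position 5: 't' -> consonant (running count: 2)
  Position 6: 'u' -> vowel (running count: 3)
  Position 7: 'g' -> consonant (running count: 3)
  Position 8: 'o' -> vowel (running count: 4)
Total vowels: 4

4


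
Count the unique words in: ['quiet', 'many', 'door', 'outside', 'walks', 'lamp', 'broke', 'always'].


Listing all tokens and tracking unique types:
  Token 1: 'quiet' -> NEW (unique so far: 1)
  Token 2: 'many' -> NEW (unique so far: 2)
  Token 3: 'door' -> NEW (unique so far: 3)
  Token 4: 'outside' -> NEW (unique so far: 4)
  Token 5: 'walks' -> NEW (unique so far: 5)
  Token 6: 'lamp' -> NEW (unique so far: 6)
  Token 7: 'broke' -> NEW (unique so far: 7)
  Token 8: 'always' -> NEW (unique so far: 8)
Unique types: ('always', 'broke', 'door', 'lamp', 'many', 'outside', 'quiet', 'walks')
Vocabulary size: 8

8


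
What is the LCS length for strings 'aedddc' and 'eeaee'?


DP table for LCS of 'aedddc' and 'eeaee':
       e  e  a  e  e
    0  0  0  0  0  0
  a 0  0  0  1  1  1
  e 0  1  1  1  2  2
  d 0  1  1  1  2  2
  d 0  1  1  1  2  2
  d 0  1  1  1  2  2
  c 0  1  1  1  2  2
LCS: 'ae'
LCS length = 2

2


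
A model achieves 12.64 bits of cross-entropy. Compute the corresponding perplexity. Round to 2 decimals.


Perplexity formula: PP = 2^H
H = 12.64
PP = 2^12.64
Decompose: 2^12.64 = 2^12 * 2^0.64
2^12 = 4096, 2^0.64 ~ 1.5583292
PP ~ 4096 * 1.5583292 = 6382.9164032
Rounded to 2 decimals: 6382.92

6382.92


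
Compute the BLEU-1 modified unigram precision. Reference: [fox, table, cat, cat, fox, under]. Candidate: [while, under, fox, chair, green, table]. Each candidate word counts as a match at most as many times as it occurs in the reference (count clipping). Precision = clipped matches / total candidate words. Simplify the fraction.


Reference word counts: {'cat': 2, 'fox': 2, 'table': 1, 'under': 1}
Checking each candidate word (with clipping):
  'while' -> not in reference -> no match (matches: 0)
  'under' -> in reference (ref count 1, used 1/1) -> match (matches: 1)
  'fox' -> in reference (ref count 2, used 1/2) -> match (matches: 2)
  'chair' -> not in reference -> no match (matches: 2)
  'green' -> not in reference -> no match (matches: 2)
  'table' -> in reference (ref count 1, used 1/1) -> match (matches: 3)
Clipped matches: 3, Candidate length: 6
Precision = 3/6 = 1/2

1/2


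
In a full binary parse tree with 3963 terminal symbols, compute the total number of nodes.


Leaf nodes (terminals): 3963
Internal nodes = n - 1 = 3963 - 1 = 3962
Total = leaves + internal = 3963 + 3962 = 7925

7925


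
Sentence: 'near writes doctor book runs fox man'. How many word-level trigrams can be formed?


Word trigrams from [7] words:
  Trigram 1: (near writes doctor)
  Trigram 2: (writes doctor book)
  Trigram 3: (doctor book runs)
  Trigram 4: (book runs fox)
  Trigram 5: (runs fox man)
Total word trigrams: 7 - 2 = 5

5


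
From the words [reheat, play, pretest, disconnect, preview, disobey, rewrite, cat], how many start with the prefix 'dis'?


Checking each word for prefix 'dis':
  'reheat' -> no (count: 0)
  'play' -> no (count: 0)
  'pretest' -> no (count: 0)
  'disconnect' -> YES, starts with 'dis' (count: 1)
  'preview' -> no (count: 1)
  'disobey' -> YES, starts with 'dis' (count: 2)
  'rewrite' -> no (count: 2)
  'cat' -> no (count: 2)
Total with prefix 'dis': 2

2


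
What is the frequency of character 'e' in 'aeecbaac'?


Scanning 'aeecbaac' for 'e':
  Position 1: 'e' -> MATCH (count: 1)
  Position 2: 'e' -> MATCH (count: 2)
Total occurrences of 'e': 2

2


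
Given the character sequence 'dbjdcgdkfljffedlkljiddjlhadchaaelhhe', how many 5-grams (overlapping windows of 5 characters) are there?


String 'dbjdcgdkfljffedlkljiddjlhadchaaelhhe' has length L = 36.
Number of overlapping n-grams = L - n + 1
Substituting: 36 - 5 + 1 = 32

32


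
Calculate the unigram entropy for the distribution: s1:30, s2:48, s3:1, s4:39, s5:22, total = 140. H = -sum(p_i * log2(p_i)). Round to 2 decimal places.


Computing entropy H = -sum(p_i * log2(p_i)):
  s1: p = 30/140 = 0.2143, -p*log2(p) = 0.4762
  s2: p = 48/140 = 0.3429, -p*log2(p) = 0.5295
  s3: p = 1/140 = 0.0071, -p*log2(p) = 0.0509
  s4: p = 39/140 = 0.2786, -p*log2(p) = 0.5137
  s5: p = 22/140 = 0.1571, -p*log2(p) = 0.4195
H = sum of terms = 1.9898
Rounded to 2 decimals: 1.99

1.99


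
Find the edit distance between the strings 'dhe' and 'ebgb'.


Building DP table for s1='dhe' (len 3) and s2='ebgb' (len 4):
       e  b  g  b
    0  1  2  3  4
  d 1  1  2  3  4
  h 2  2  2  3  4
  e 3  2  3  3  4
Edit distance = dp[3][4] = 4

4


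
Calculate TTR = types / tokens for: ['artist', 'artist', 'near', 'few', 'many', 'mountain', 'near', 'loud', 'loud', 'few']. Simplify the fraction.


Tokens: 10
Unique types: ('artist', 'few', 'loud', 'many', 'mountain', 'near') = 6
TTR = 6/10
Simplify: divide both by 2 -> 3/5
TTR = 3/5

3/5


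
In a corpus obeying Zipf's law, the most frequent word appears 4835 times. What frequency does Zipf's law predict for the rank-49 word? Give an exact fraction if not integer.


Zipf's law: freq(rank) = f1 / rank
f1 = 4835, rank = 49
freq = 4835 / 49
GCD(4835, 49) = 1
Simplified: 4835/49

4835/49


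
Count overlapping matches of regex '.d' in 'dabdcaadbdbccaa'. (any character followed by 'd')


Pattern: .d means any character followed by 'd'.
Scanning 'dabdcaadbdbccaa' position-by-position:
  Pos 0: window 'da' -> no
  Pos 1: window 'ab' -> no
  Pos 2: window 'bd' -> MATCH
  Pos 3: window 'dc' -> no
  Pos 4: window 'ca' -> no
  Pos 5: window 'aa' -> no
  Pos 6: window 'ad' -> MATCH
  Pos 7: window 'db' -> no
  Pos 8: window 'bd' -> MATCH
  Pos 9: window 'db' -> no
  Pos 10: window 'bc' -> no
  Pos 11: window 'cc' -> no
  Pos 12: window 'ca' -> no
  Pos 13: window 'aa' -> no
  Pos 14: window 'a' -> no
Total matches: 3

3


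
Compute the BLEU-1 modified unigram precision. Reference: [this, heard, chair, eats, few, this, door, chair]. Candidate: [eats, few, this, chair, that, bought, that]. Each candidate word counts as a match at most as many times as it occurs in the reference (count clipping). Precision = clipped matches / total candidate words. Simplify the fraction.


Reference word counts: {'chair': 2, 'door': 1, 'eats': 1, 'few': 1, 'heard': 1, 'this': 2}
Checking each candidate word (with clipping):
  'eats' -> in reference (ref count 1, used 1/1) -> match (matches: 1)
  'few' -> in reference (ref count 1, used 1/1) -> match (matches: 2)
  'this' -> in reference (ref count 2, used 1/2) -> match (matches: 3)
  'chair' -> in reference (ref count 2, used 1/2) -> match (matches: 4)
  'that' -> not in reference -> no match (matches: 4)
  'bought' -> not in reference -> no match (matches: 4)
  'that' -> not in reference -> no match (matches: 4)
Clipped matches: 4, Candidate length: 7
Precision = 4/7

4/7


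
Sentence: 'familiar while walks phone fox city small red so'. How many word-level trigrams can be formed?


Word trigrams from [9] words:
  Trigram 1: (familiar while walks)
  Trigram 2: (while walks phone)
  Trigram 3: (walks phone fox)
  Trigram 4: (phone fox city)
  Trigram 5: (fox city small)
  Trigram 6: (city small red)
  Trigram 7: (small red so)
Total word trigrams: 9 - 2 = 7

7


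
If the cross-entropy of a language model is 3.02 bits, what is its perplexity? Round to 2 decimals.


Perplexity formula: PP = 2^H
H = 3.02
PP = 2^3.02
Decompose: 2^3.02 = 2^3 * 2^0.02
2^3 = 8, 2^0.02 ~ 1.0139595
PP ~ 8 * 1.0139595 = 8.1116760
Rounded to 2 decimals: 8.11

8.11


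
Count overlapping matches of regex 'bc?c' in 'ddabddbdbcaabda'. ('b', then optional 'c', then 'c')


Pattern: bc?c means 'b', then optional 'c', then 'c'.
Scanning 'ddabddbdbcaabda' position-by-position:
  Pos 0: window 'dda' -> no
  Pos 1: window 'dab' -> no
  Pos 2: window 'abd' -> no
  Pos 3: window 'bdd' -> no
  Pos 4: window 'ddb' -> no
  Pos 5: window 'dbd' -> no
  Pos 6: window 'bdb' -> no
  Pos 7: window 'dbc' -> no
  Pos 8: window 'bca' -> MATCH
  Pos 9: window 'caa' -> no
  Pos 10: window 'aab' -> no
  Pos 11: window 'abd' -> no
  Pos 12: window 'bda' -> no
  Pos 13: window 'da' -> no
  Pos 14: window 'a' -> no
Total matches: 1

1


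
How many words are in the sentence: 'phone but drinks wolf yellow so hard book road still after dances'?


Counting words by splitting on spaces:
  Word 1: 'phone'
  Word 2: 'but'
  Word 3: 'drinks'
  Word 4: 'wolf'
  Word 5: 'yellow'
  Word 6: 'so'
  Word 7: 'hard'
  Word 8: 'book'
  Word 9: 'road'
  Word 10: 'still'
  Word 11: 'after'
  Word 12: 'dances'
Total words: 12

12


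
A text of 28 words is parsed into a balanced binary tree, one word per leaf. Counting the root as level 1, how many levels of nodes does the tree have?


In a balanced binary tree with n leaves the deepest leaf is ceil(log2(n)) edges below the root,
so counting node levels inclusive of root and leaves gives ceil(log2(n)) + 1 levels.
log2(28) = 4.8074
ceil(4.8074) = 5
levels = 5 + 1 = 6

6


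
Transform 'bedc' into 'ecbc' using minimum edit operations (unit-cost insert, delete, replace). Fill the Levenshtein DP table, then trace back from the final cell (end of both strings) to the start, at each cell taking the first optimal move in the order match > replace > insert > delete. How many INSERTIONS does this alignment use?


Edit distance = 3. Backtracking from cell (4, 4) with preference match > replace > insert > delete,
then listing the resulting alignment 'bedc' -> 'ecbc' left to right:
  Step 1: replace b->e
  Step 2: replace e->c
  Step 3: replace d->b
  Step 4: keep 'c'
Total insertions: 0

0


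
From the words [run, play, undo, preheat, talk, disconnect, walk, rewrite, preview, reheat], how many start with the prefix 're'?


Checking each word for prefix 're':
  'run' -> no (count: 0)
  'play' -> no (count: 0)
  'undo' -> no (count: 0)
  'preheat' -> no (count: 0)
  'talk' -> no (count: 0)
  'disconnect' -> no (count: 0)
  'walk' -> no (count: 0)
  'rewrite' -> YES, starts with 're' (count: 1)
  'preview' -> no (count: 1)
  'reheat' -> YES, starts with 're' (count: 2)
Total with prefix 're': 2

2


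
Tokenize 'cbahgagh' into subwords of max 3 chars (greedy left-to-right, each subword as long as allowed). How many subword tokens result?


'cbahgagh' has 8 characters.
Chunking with max size 3:
  Chunk 1: 'cba' (positions 0-2)
  Chunk 2: 'hga' (positions 3-5)
  Chunk 3: 'gh' (positions 6-7)
Total chunks: ceil(8 / 3) = 3

3


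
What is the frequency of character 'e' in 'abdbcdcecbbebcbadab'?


Scanning 'abdbcdcecbbebcbadab' for 'e':
  Position 7: 'e' -> MATCH (count: 1)
  Position 11: 'e' -> MATCH (count: 2)
Total occurrences of 'e': 2

2


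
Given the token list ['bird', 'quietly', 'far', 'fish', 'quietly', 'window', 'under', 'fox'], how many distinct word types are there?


Listing all tokens and tracking unique types:
  Token 1: 'bird' -> NEW (unique so far: 1)
  Token 2: 'quietly' -> NEW (unique so far: 2)
  Token 3: 'far' -> NEW (unique so far: 3)
  Token 4: 'fish' -> NEW (unique so far: 4)
  Token 5: 'quietly' -> duplicate (unique so far: 4)
  Token 6: 'window' -> NEW (unique so far: 5)
  Token 7: 'under' -> NEW (unique so far: 6)
  Token 8: 'fox' -> NEW (unique so far: 7)
Unique types: ('bird', 'far', 'fish', 'fox', 'quietly', 'under', 'window')
Vocabulary size: 7

7


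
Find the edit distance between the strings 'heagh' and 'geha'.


Building DP table for s1='heagh' (len 5) and s2='geha' (len 4):
       g  e  h  a
    0  1  2  3  4
  h 1  1  2  2  3
  e 2  2  1  2  3
  a 3  3  2  2  2
  g 4  3  3  3  3
  h 5  4  4  3  4
Edit distance = dp[5][4] = 4

4


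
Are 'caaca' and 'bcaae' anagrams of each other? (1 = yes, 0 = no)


Sort characters of 'caaca': 'aaacc'
Sort characters of 'bcaae': 'aabce'
Sorted forms differ -> they are NOT anagrams
Result: 0

0


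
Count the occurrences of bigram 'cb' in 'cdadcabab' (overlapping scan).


Scanning 'cdadcabab' for bigram 'cb':
  Position 0: 'cd' -> no
  Position 1: 'da' -> no
  Position 2: 'ad' -> no
  Position 3: 'dc' -> no
  Position 4: 'ca' -> no
  Position 5: 'ab' -> no
  Position 6: 'ba' -> no
  Position 7: 'ab' -> no
Total matches: 0

0


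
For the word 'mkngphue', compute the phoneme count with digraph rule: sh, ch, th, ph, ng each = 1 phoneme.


Parsing 'mkngphue' greedily, digraphs first:
  'm' -> consonant phoneme (phonemes so far: 1)
  'k' -> consonant phoneme (phonemes so far: 2)
  'ng' -> digraph (1 consonant phoneme) (phonemes so far: 3)
  'ph' -> digraph (1 consonant phoneme) (phonemes so far: 4)
  'u' -> vowel phoneme (phonemes so far: 5)
  'e' -> vowel phoneme (phonemes so far: 6)
Total phonemes: 6

6


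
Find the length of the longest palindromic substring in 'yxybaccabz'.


Scanning 'yxybaccabz' for palindromic substrings.
Substring at positions 3-8: 'baccab'.
Check: reverse('baccab') = 'baccab' -> palindrome confirmed.
Neighbouring characters ('y' / 'z') break symmetry, so it cannot extend further.
No longer palindromic substring exists; longest length = 6

6


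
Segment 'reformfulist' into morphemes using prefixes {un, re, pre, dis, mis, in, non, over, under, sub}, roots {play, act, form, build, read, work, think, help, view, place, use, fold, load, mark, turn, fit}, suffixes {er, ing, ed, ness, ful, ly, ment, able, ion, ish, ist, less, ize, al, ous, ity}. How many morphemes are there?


Segmenting 'reformfulist' against the inventory:
  're' -> prefix (morpheme 1)
  'form' -> root (morpheme 2)
  'ful' -> suffix (morpheme 3)
  'ist' -> suffix (morpheme 4)
Total morphemes: 4

4


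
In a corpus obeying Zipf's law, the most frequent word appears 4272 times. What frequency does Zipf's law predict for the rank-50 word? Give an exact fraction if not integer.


Zipf's law: freq(rank) = f1 / rank
f1 = 4272, rank = 50
freq = 4272 / 50
GCD(4272, 50) = 2
Simplified: 2136/25

2136/25


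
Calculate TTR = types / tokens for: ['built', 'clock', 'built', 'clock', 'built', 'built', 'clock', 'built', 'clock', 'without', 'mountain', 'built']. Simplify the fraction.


Tokens: 12
Unique types: ('built', 'clock', 'mountain', 'without') = 4
TTR = 4/12
Simplify: divide both by 4 -> 1/3
TTR = 1/3

1/3


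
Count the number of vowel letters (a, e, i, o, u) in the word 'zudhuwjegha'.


Scanning each character of 'zudhuwjegha':
  Position 1: 'z' -> consonant (running count: 0)
  Position 2: 'u' -> vowel (running count: 1)
  Position 3: 'd' -> consonant (running count: 1)
  Position 4: 'h' -> consonant (running count: 1)
  Position 5: 'u' -> vowel (running count: 2)
  Position 6: 'w' -> consonant (running count: 2)
  Position 7: 'j' -> consonant (running count: 2)
  Position 8: 'e' -> vowel (running count: 3)
  Position 9: 'g' -> consonant (running count: 3)
  Position 10: 'h' -> consonant (running count: 3)
  Position 11: 'a' -> vowel (running count: 4)
Total vowels: 4

4


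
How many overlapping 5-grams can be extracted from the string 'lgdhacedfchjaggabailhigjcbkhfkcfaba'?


String 'lgdhacedfchjaggabailhigjcbkhfkcfaba' has length L = 35.
Number of overlapping n-grams = L - n + 1
Substituting: 35 - 5 + 1 = 31

31


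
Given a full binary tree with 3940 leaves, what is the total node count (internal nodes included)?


Leaf nodes (terminals): 3940
Internal nodes = n - 1 = 3940 - 1 = 3939
Total = leaves + internal = 3940 + 3939 = 7879

7879


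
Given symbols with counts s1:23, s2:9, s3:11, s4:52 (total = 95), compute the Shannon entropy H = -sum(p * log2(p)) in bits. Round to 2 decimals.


Computing entropy H = -sum(p_i * log2(p_i)):
  s1: p = 23/95 = 0.2421, -p*log2(p) = 0.4954
  s2: p = 9/95 = 0.0947, -p*log2(p) = 0.3221
  s3: p = 11/95 = 0.1158, -p*log2(p) = 0.3602
  s4: p = 52/95 = 0.5474, -p*log2(p) = 0.4759
H = sum of terms = 1.6536
Rounded to 2 decimals: 1.65

1.65


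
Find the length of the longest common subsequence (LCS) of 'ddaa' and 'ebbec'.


DP table for LCS of 'ddaa' and 'ebbec':
       e  b  b  e  c
    0  0  0  0  0  0
  d 0  0  0  0  0  0
  d 0  0  0  0  0  0
  a 0  0  0  0  0  0
  a 0  0  0  0  0  0
LCS length = 0

0


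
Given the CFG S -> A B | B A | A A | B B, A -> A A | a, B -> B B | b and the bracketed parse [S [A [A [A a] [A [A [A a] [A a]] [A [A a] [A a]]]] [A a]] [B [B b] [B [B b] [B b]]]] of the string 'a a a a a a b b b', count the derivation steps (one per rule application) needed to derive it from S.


Every bracketed nonterminal node [X ...] in the tree is produced by exactly one rule application.
Reading the tree off as a leftmost derivation:
  Step 1: S  =>  A B   (applied S -> A B)
  Step 2: A B  =>  A A B   (applied A -> A A)
  Step 3: A A B  =>  A A A B   (applied A -> A A)
  Step 4: A A A B  =>  a A A B   (applied A -> a)
  Step 5: a A A B  =>  a A A A B   (applied A -> A A)
  Step 6: a A A A B  =>  a A A A A B   (applied A -> A A)
  Step 7: a A A A A B  =>  a a A A A B   (applied A -> a)
  Step 8: a a A A A B  =>  a a a A A B   (applied A -> a)
  Step 9: a a a A A B  =>  a a a A A A B   (applied A -> A A)
  Step 10: a a a A A A B  =>  a a a a A A B   (applied A -> a)
  Step 11: a a a a A A B  =>  a a a a a A B   (applied A -> a)
  Step 12: a a a a a A B  =>  a a a a a a B   (applied A -> a)
  Step 13: a a a a a a B  =>  a a a a a a B B   (applied B -> B B)
  Step 14: a a a a a a B B  =>  a a a a a a b B   (applied B -> b)
  Step 15: a a a a a a b B  =>  a a a a a a b B B   (applied B -> B B)
  Step 16: a a a a a a b B B  =>  a a a a a a b b B   (applied B -> b)
  Step 17: a a a a a a b b B  =>  a a a a a a b b b   (applied B -> b)
Final yield: a a a a a a b b b
Total rewrite steps: 17

17


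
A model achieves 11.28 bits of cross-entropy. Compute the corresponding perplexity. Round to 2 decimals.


Perplexity formula: PP = 2^H
H = 11.28
PP = 2^11.28
Decompose: 2^11.28 = 2^11 * 2^0.28
2^11 = 2048, 2^0.28 ~ 1.2141949
PP ~ 2048 * 1.2141949 = 2486.6711552
Rounded to 2 decimals: 2486.67

2486.67


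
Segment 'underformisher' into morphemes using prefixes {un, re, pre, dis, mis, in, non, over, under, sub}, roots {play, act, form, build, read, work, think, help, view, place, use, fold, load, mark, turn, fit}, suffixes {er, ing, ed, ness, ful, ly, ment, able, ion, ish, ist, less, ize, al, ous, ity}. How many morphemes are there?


Segmenting 'underformisher' against the inventory:
  'under' -> prefix (morpheme 1)
  'form' -> root (morpheme 2)
  'ish' -> suffix (morpheme 3)
  'er' -> suffix (morpheme 4)
Total morphemes: 4

4


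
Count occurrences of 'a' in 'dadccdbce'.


Scanning 'dadccdbce' for 'a':
  Position 1: 'a' -> MATCH (count: 1)
Total occurrences of 'a': 1

1


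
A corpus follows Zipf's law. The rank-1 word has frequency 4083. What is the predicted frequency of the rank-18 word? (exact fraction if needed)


Zipf's law: freq(rank) = f1 / rank
f1 = 4083, rank = 18
freq = 4083 / 18
GCD(4083, 18) = 3
Simplified: 1361/6

1361/6


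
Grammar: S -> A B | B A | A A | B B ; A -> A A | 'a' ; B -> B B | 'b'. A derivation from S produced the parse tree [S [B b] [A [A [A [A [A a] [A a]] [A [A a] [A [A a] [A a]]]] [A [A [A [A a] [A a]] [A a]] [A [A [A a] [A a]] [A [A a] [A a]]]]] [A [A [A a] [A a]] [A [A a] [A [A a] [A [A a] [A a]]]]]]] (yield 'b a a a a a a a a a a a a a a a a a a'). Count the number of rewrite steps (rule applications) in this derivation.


Every bracketed nonterminal node [X ...] in the tree is produced by exactly one rule application.
Reading the tree off as a leftmost derivation:
  Step 1: S  =>  B A   (applied S -> B A)
  Step 2: B A  =>  b A   (applied B -> b)
  Step 3: b A  =>  b A A   (applied A -> A A)
  Step 4: b A A  =>  b A A A   (applied A -> A A)
  Step 5: b A A A  =>  b A A A A   (applied A -> A A)
  Step 6: b A A A A  =>  b A A A A A   (applied A -> A A)
  Step 7: b A A A A A  =>  b a A A A A   (applied A -> a)
  Step 8: b a A A A A  =>  b a a A A A   (applied A -> a)
  Step 9: b a a A A A  =>  b a a A A A A   (applied A -> A A)
  Step 10: b a a A A A A  =>  b a a a A A A   (applied A -> a)
  Step 11: b a a a A A A  =>  b a a a A A A A   (applied A -> A A)
  Step 12: b a a a A A A A  =>  b a a a a A A A   (applied A -> a)
  Step 13: b a a a a A A A  =>  b a a a a a A A   (applied A -> a)
  Step 14: b a a a a a A A  =>  b a a a a a A A A   (applied A -> A A)
  Step 15: b a a a a a A A A  =>  b a a a a a A A A A   (applied A -> A A)
  Step 16: b a a a a a A A A A  =>  b a a a a a A A A A A   (applied A -> A A)
  Step 17: b a a a a a A A A A A  =>  b a a a a a a A A A A   (applied A -> a)
  Step 18: b a a a a a a A A A A  =>  b a a a a a a a A A A   (applied A -> a)
  Step 19: b a a a a a a a A A A  =>  b a a a a a a a a A A   (applied A -> a)
  Step 20: b a a a a a a a a A A  =>  b a a a a a a a a A A A   (applied A -> A A)
  Step 21: b a a a a a a a a A A A  =>  b a a a a a a a a A A A A   (applied A -> A A)
  Step 22: b a a a a a a a a A A A A  =>  b a a a a a a a a a A A A   (applied A -> a)
  Step 23: b a a a a a a a a a A A A  =>  b a a a a a a a a a a A A   (applied A -> a)
  Step 24: b a a a a a a a a a a A A  =>  b a a a a a a a a a a A A A   (applied A -> A A)
  Step 25: b a a a a a a a a a a A A A  =>  b a a a a a a a a a a a A A   (applied A -> a)
  Step 26: b a a a a a a a a a a a A A  =>  b a a a a a a a a a a a a A   (applied A -> a)
  Step 27: b a a a a a a a a a a a a A  =>  b a a a a a a a a a a a a A A   (applied A -> A A)
  Step 28: b a a a a a a a a a a a a A A  =>  b a a a a a a a a a a a a A A A   (applied A -> A A)
  Step 29: b a a a a a a a a a a a a A A A  =>  b a a a a a a a a a a a a a A A   (applied A -> a)
  Step 30: b a a a a a a a a a a a a a A A  =>  b a a a a a a a a a a a a a a A   (applied A -> a)
  Step 31: b a a a a a a a a a a a a a a A  =>  b a a a a a a a a a a a a a a A A   (applied A -> A A)
  Step 32: b a a a a a a a a a a a a a a A A  =>  b a a a a a a a a a a a a a a a A   (applied A -> a)
  Step 33: b a a a a a a a a a a a a a a a A  =>  b a a a a a a a a a a a a a a a A A   (applied A -> A A)
  Step 34: b a a a a a a a a a a a a a a a A A  =>  b a a a a a a a a a a a a a a a a A   (applied A -> a)
  Step 35: b a a a a a a a a a a a a a a a a A  =>  b a a a a a a a a a a a a a a a a A A   (applied A -> A A)
  Step 36: b a a a a a a a a a a a a a a a a A A  =>  b a a a a a a a a a a a a a a a a a A   (applied A -> a)
  Step 37: b a a a a a a a a a a a a a a a a a A  =>  b a a a a a a a a a a a a a a a a a a   (applied A -> a)
Final yield: b a a a a a a a a a a a a a a a a a a
Total rewrite steps: 37

37


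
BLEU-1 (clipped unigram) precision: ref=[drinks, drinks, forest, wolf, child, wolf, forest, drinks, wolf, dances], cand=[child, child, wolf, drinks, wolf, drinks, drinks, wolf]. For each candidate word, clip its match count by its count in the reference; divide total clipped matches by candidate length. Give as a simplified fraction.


Reference word counts: {'child': 1, 'dances': 1, 'drinks': 3, 'forest': 2, 'wolf': 3}
Checking each candidate word (with clipping):
  'child' -> in reference (ref count 1, used 1/1) -> match (matches: 1)
  'child' -> ref count 1 already used up (1/1) -> clipped, no match (matches: 1)
  'wolf' -> in reference (ref count 3, used 1/3) -> match (matches: 2)
  'drinks' -> in reference (ref count 3, used 1/3) -> match (matches: 3)
  'wolf' -> in reference (ref count 3, used 2/3) -> match (matches: 4)
  'drinks' -> in reference (ref count 3, used 2/3) -> match (matches: 5)
  'drinks' -> in reference (ref count 3, used 3/3) -> match (matches: 6)
  'wolf' -> in reference (ref count 3, used 3/3) -> match (matches: 7)
Clipped matches: 7, Candidate length: 8
Precision = 7/8

7/8


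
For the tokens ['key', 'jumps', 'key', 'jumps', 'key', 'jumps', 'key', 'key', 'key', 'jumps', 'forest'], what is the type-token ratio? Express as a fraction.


Tokens: 11
Unique types: ('forest', 'jumps', 'key') = 3
TTR = 3/11
Already in lowest terms.

3/11


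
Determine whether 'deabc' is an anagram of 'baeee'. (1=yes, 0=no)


Sort characters of 'deabc': 'abcde'
Sort characters of 'baeee': 'abeee'
Sorted forms differ -> they are NOT anagrams
Result: 0

0


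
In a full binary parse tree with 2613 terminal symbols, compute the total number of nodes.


Leaf nodes (terminals): 2613
Internal nodes = n - 1 = 2613 - 1 = 2612
Total = leaves + internal = 2613 + 2612 = 5225

5225


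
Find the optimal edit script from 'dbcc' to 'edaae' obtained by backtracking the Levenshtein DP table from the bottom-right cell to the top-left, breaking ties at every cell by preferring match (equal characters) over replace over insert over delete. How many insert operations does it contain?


Edit distance = 4. Backtracking from cell (4, 5) with preference match > replace > insert > delete,
then listing the resulting alignment 'dbcc' -> 'edaae' left to right:
  Step 1: insert 'e' [insertion #1]
  Step 2: keep 'd'
  Step 3: replace b->a
  Step 4: replace c->a
  Step 5: replace c->e
Total insertions: 1

1


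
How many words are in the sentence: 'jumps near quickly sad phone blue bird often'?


Counting words by splitting on spaces:
  Word 1: 'jumps'
  Word 2: 'near'
  Word 3: 'quickly'
  Word 4: 'sad'
  Word 5: 'phone'
  Word 6: 'blue'
  Word 7: 'bird'
  Word 8: 'often'
Total words: 8

8


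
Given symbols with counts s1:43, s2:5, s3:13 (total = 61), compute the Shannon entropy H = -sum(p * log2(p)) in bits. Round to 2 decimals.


Computing entropy H = -sum(p_i * log2(p_i)):
  s1: p = 43/61 = 0.7049, -p*log2(p) = 0.3556
  s2: p = 5/61 = 0.0820, -p*log2(p) = 0.2958
  s3: p = 13/61 = 0.2131, -p*log2(p) = 0.4753
H = sum of terms = 1.1267
Rounded to 2 decimals: 1.13

1.13


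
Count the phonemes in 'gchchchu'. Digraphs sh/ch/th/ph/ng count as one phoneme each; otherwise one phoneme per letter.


Parsing 'gchchchu' greedily, digraphs first:
  'g' -> consonant phoneme (phonemes so far: 1)
  'ch' -> digraph (1 consonant phoneme) (phonemes so far: 2)
  'ch' -> digraph (1 consonant phoneme) (phonemes so far: 3)
  'ch' -> digraph (1 consonant phoneme) (phonemes so far: 4)
  'u' -> vowel phoneme (phonemes so far: 5)
Total phonemes: 5

5


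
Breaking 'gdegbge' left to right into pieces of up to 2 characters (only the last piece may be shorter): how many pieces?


'gdegbge' has 7 characters.
Chunking with max size 2:
  Chunk 1: 'gd' (positions 0-1)
  Chunk 2: 'eg' (positions 2-3)
  Chunk 3: 'bg' (positions 4-5)
  Chunk 4: 'e' (positions 6-6)
Total chunks: ceil(7 / 2) = 4

4


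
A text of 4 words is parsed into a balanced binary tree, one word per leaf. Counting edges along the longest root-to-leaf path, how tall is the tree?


In a balanced binary tree with n leaves the deepest leaf is ceil(log2(n)) edges below the root.
log2(4) = 2.0000
ceil(2.0000) = 2
height (edges) = 2

2


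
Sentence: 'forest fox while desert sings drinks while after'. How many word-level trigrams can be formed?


Word trigrams from [8] words:
  Trigram 1: (forest fox while)
  Trigram 2: (fox while desert)
  Trigram 3: (while desert sings)
  Trigram 4: (desert sings drinks)
  Trigram 5: (sings drinks while)
  Trigram 6: (drinks while after)
Total word trigrams: 8 - 2 = 6

6


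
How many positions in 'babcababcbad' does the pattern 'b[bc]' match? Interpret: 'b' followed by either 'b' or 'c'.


Pattern: b[bc] means 'b' followed by either 'b' or 'c'.
Scanning 'babcababcbad' position-by-position:
  Pos 0: window 'ba' -> no
  Pos 1: window 'ab' -> no
  Pos 2: window 'bc' -> MATCH
  Pos 3: window 'ca' -> no
  Pos 4: window 'ab' -> no
  Pos 5: window 'ba' -> no
  Pos 6: window 'ab' -> no
  Pos 7: window 'bc' -> MATCH
  Pos 8: window 'cb' -> no
  Pos 9: window 'ba' -> no
  Pos 10: window 'ad' -> no
  Pos 11: window 'd' -> no
Total matches: 2

2


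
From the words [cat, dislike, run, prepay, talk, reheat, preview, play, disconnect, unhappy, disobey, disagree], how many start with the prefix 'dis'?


Checking each word for prefix 'dis':
  'cat' -> no (count: 0)
  'dislike' -> YES, starts with 'dis' (count: 1)
  'run' -> no (count: 1)
  'prepay' -> no (count: 1)
  'talk' -> no (count: 1)
  'reheat' -> no (count: 1)
  'preview' -> no (count: 1)
  'play' -> no (count: 1)
  'disconnect' -> YES, starts with 'dis' (count: 2)
  'unhappy' -> no (count: 2)
  'disobey' -> YES, starts with 'dis' (count: 3)
  'disagree' -> YES, starts with 'dis' (count: 4)
Total with prefix 'dis': 4

4


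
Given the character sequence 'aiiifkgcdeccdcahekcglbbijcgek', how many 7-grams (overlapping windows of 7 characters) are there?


String 'aiiifkgcdeccdcahekcglbbijcgek' has length L = 29.
Number of overlapping n-grams = L - n + 1
Substituting: 29 - 7 + 1 = 23

23


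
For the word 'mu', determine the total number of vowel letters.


Scanning each character of 'mu':
  Position 1: 'm' -> consonant (running count: 0)
  Position 2: 'u' -> vowel (running count: 1)
Total vowels: 1

1


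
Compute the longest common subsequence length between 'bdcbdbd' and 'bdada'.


DP table for LCS of 'bdcbdbd' and 'bdada':
       b  d  a  d  a
    0  0  0  0  0  0
  b 0  1  1  1  1  1
  d 0  1  2  2  2  2
  c 0  1  2  2  2  2
  b 0  1  2  2  2  2
  d 0  1  2  2  3  3
  b 0  1  2  2  3  3
  d 0  1  2  2  3  3
LCS: 'bdd'
LCS length = 3

3


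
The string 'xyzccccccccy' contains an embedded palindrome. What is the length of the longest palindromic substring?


Scanning 'xyzccccccccy' for palindromic substrings.
Substring at positions 3-10: 'cccccccc'.
Check: reverse('cccccccc') = 'cccccccc' -> palindrome confirmed.
Neighbouring characters ('z' / 'y') break symmetry, so it cannot extend further.
No longer palindromic substring exists; longest length = 8

8


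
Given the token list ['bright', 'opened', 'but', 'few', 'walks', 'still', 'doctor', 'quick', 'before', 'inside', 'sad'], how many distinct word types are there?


Listing all tokens and tracking unique types:
  Token 1: 'bright' -> NEW (unique so far: 1)
  Token 2: 'opened' -> NEW (unique so far: 2)
  Token 3: 'but' -> NEW (unique so far: 3)
  Token 4: 'few' -> NEW (unique so far: 4)
  Token 5: 'walks' -> NEW (unique so far: 5)
  Token 6: 'still' -> NEW (unique so far: 6)
  Token 7: 'doctor' -> NEW (unique so far: 7)
  Token 8: 'quick' -> NEW (unique so far: 8)
  Token 9: 'before' -> NEW (unique so far: 9)
  Token 10: 'inside' -> NEW (unique so far: 10)
  Token 11: 'sad' -> NEW (unique so far: 11)
Unique types: ('before', 'bright', 'but', 'doctor', 'few', 'inside', 'opened', 'quick', 'sad', 'still', 'walks')
Vocabulary size: 11

11


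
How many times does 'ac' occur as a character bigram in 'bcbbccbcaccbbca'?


Scanning 'bcbbccbcaccbbca' for bigram 'ac':
  Position 0: 'bc' -> no
  Position 1: 'cb' -> no
  Position 2: 'bb' -> no
  Position 3: 'bc' -> no
  Position 4: 'cc' -> no
  Position 5: 'cb' -> no
  Position 6: 'bc' -> no
  Position 7: 'ca' -> no
  Position 8: 'ac' -> MATCH
  Position 9: 'cc' -> no
  Position 10: 'cb' -> no
  Position 11: 'bb' -> no
  Position 12: 'bc' -> no
  Position 13: 'ca' -> no
Total matches: 1

1


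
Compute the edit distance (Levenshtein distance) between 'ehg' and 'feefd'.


Building DP table for s1='ehg' (len 3) and s2='feefd' (len 5):
       f  e  e  f  d
    0  1  2  3  4  5
  e 1  1  1  2  3  4
  h 2  2  2  2  3  4
  g 3  3  3  3  3  4
Edit distance = dp[3][5] = 4

4


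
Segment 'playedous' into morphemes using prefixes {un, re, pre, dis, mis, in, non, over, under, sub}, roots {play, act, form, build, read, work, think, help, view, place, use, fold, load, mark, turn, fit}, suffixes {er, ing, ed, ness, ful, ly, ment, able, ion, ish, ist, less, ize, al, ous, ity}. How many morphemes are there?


Segmenting 'playedous' against the inventory:
  'play' -> root (morpheme 1)
  'ed' -> suffix (morpheme 2)
  'ous' -> suffix (morpheme 3)
Total morphemes: 3

3


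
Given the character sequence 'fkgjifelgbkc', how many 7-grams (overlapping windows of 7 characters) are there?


String 'fkgjifelgbkc' has length L = 12.
Number of overlapping n-grams = L - n + 1
Substituting: 12 - 7 + 1 = 6

6


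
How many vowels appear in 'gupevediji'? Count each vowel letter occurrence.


Scanning each character of 'gupevediji':
  Position 1: 'g' -> consonant (running count: 0)
  Position 2: 'u' -> vowel (running count: 1)
  Position 3: 'p' -> consonant (running count: 1)
  Position 4: 'e' -> vowel (running count: 2)
  Position 5: 'v' -> consonant (running count: 2)
  Position 6: 'e' -> vowel (running count: 3)
  Position 7: 'd' -> consonant (running count: 3)
  Position 8: 'i' -> vowel (running count: 4)
  Position 9: 'j' -> consonant (running count: 4)
  Position 10: 'i' -> vowel (running count: 5)
Total vowels: 5

5
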